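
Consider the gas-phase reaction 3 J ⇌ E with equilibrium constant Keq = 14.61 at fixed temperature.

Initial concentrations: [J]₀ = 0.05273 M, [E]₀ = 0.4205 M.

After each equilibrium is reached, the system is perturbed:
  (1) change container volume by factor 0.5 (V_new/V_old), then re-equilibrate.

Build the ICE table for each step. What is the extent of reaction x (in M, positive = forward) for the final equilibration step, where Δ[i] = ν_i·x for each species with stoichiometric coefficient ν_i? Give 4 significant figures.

x = 0.06683 M

Q₀ = 2868 vs Keq = 14.61 ⇒ Q>K, reverse
Step 1:
                   J          E
  I          0.05273     0.4205
  C           0.2335   -0.07784
  E           0.2862     0.3427
  solve Keq expr → x = -0.07784; check Q = 14.61
Then change container volume by factor 0.5 (V_new/V_old).
Step 2:
                   J          E
  I           0.5725     0.6853
  C          -0.2005    0.06683
  E            0.372     0.7522
  solve Keq expr → x = 0.06683; check Q = 14.61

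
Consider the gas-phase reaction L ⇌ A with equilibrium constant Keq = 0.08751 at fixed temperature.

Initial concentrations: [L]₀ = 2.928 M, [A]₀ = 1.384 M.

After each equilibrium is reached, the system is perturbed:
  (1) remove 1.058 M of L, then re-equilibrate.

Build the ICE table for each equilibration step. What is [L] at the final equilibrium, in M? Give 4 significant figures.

[L]_eq = 2.992 M

Q₀ = 0.4727 vs Keq = 0.08751 ⇒ Q>K, reverse
Step 1:
                    L           A
  I             2.928       1.384
  C             1.037      -1.037
  E             3.965       0.347
  solve Keq expr → x = -1.037; check Q = 0.08751
Then remove 1.058 M of L.
Step 2:
                    L           A
  I             2.907       0.347
  C           0.08514    -0.08514
  E             2.992      0.2618
  solve Keq expr → x = -0.08514; check Q = 0.08751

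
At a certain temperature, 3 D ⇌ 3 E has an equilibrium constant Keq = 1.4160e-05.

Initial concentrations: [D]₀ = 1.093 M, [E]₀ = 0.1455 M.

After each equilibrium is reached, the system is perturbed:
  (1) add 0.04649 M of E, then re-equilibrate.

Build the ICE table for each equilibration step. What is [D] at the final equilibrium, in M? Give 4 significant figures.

Q₀ = 0.002359 vs Keq = 1.4160e-05 ⇒ Q>K, reverse
Step 1:
                    D           E
  I             1.093      0.1455
  C            0.1162     -0.1162
  E             1.209     0.02926
  solve Keq expr → x = -0.03875; check Q = 1.4160e-05
Then add 0.04649 M of E.
Step 2:
                    D           E
  I             1.209     0.07575
  C           0.04539    -0.04539
  E             1.255     0.03035
  solve Keq expr → x = -0.01513; check Q = 1.4160e-05

[D]_eq = 1.255 M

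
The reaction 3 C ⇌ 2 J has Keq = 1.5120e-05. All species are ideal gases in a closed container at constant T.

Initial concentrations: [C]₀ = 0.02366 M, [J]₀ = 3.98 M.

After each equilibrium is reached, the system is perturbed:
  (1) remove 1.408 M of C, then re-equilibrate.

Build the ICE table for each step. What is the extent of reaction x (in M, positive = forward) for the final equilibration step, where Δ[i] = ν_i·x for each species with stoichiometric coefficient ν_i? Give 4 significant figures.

Q₀ = 1.1960e+06 vs Keq = 1.5120e-05 ⇒ Q>K, reverse
Step 1:
                  C         J
  I         0.02366      3.98
  C           5.886    -3.924
  E            5.91   0.05587
  solve Keq expr → x = -1.962; check Q = 1.5120e-05
Then remove 1.408 M of C.
Step 2:
                  C         J
  I           4.502   0.05587
  C         0.02757  -0.01838
  E           4.529   0.03748
  solve Keq expr → x = -0.009191; check Q = 1.5120e-05

x = -0.009191 M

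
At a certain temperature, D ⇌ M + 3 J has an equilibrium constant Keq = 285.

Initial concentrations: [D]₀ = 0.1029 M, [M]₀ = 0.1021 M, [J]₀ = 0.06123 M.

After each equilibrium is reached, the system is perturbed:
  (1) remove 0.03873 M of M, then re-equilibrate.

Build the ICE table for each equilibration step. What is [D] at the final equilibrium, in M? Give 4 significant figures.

Q₀ = 2.2777e-04 vs Keq = 285 ⇒ Q<K, forward
Step 1:
                  D         M         J
  init       0.1029    0.1021   0.06123
  Δ         -0.1029    0.1029    0.3086
  eq      3.6375e-05     0.205    0.3698
  solve Keq expr → x = 0.1029; check Q = 285
Then remove 0.03873 M of M.
Step 2:
                  D         M         J
  init    3.6375e-05    0.1662    0.3698
  Δ       -6.8673e-06 6.8673e-06 2.0602e-05
  eq      2.9508e-05    0.1662    0.3698
  solve Keq expr → x = 6.8673e-06; check Q = 285

[D]_eq = 2.9508e-05 M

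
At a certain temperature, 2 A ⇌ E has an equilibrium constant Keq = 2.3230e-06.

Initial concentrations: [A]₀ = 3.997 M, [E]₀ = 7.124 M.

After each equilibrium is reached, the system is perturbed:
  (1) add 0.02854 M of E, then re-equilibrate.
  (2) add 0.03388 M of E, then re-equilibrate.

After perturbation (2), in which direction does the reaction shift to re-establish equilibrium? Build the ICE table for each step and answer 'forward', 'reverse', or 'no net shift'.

Q₀ = 0.4459 vs Keq = 2.3230e-06 ⇒ Q>K, reverse
Step 1:
                   A          E
  Initial      3.997      7.124
  Change       14.25     -7.123
  Equil        18.24 7.7315e-04
  solve Keq expr → x = -7.123; check Q = 2.3230e-06
Then add 0.02854 M of E.
Step 2:
                   A          E
  Initial      18.24    0.02931
  Change     0.05707   -0.02854
  Equil         18.3 7.7799e-04
  solve Keq expr → x = -0.02854; check Q = 2.3230e-06
Then add 0.03388 M of E.
Step 3:
                   A          E
  Initial       18.3    0.03466
  Change     0.06775   -0.03387
  Equil        18.37 7.8376e-04
  solve Keq expr → x = -0.03387; check Q = 2.3230e-06

Direction: reverse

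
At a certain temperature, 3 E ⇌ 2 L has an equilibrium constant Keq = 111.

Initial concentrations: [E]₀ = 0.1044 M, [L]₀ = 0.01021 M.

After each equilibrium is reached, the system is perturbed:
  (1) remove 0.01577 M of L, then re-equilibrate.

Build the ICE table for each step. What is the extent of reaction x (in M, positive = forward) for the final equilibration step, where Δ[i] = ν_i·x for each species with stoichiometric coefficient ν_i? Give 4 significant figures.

x = 0.001563 M

Q₀ = 0.09161 vs Keq = 111 ⇒ Q<K, forward
Step 1:
                   E          L
  Initial     0.1044    0.01021
  Change    -0.07293    0.04862
  Equil      0.03147    0.05883
  solve Keq expr → x = 0.02431; check Q = 111
Then remove 0.01577 M of L.
Step 2:
                   E          L
  Initial    0.03147    0.04306
  Change   -0.004689   0.003126
  Equil      0.02678    0.04618
  solve Keq expr → x = 0.001563; check Q = 111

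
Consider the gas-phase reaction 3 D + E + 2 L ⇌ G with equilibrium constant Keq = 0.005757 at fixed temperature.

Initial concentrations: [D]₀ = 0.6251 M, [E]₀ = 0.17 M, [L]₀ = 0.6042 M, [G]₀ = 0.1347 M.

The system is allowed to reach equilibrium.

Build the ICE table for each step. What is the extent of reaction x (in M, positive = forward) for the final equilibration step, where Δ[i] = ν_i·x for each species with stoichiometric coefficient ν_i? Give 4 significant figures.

x = -0.1333 M

Q₀ = 8.886 vs Keq = 0.005757 ⇒ Q>K, reverse
Step 1:
                    D           E           L           G
  Initial      0.6251        0.17      0.6042      0.1347
  Change       0.3998      0.1333      0.2665     -0.1333
  Equil         1.025      0.3033      0.8707    0.001425
  solve Keq expr → x = -0.1333; check Q = 0.005757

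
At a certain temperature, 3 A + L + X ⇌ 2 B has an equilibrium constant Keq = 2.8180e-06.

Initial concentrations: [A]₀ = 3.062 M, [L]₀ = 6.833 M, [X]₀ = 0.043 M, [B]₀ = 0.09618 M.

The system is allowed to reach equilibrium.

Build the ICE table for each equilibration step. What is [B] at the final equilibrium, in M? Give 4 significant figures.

[B]_eq = 0.007432 M

Q₀ = 0.001097 vs Keq = 2.8180e-06 ⇒ Q>K, reverse
Step 1:
                   A          L          X          B
  I            3.062      6.833      0.043    0.09618
  C           0.1331    0.04437    0.04437   -0.08875
  E            3.195      6.877    0.08737   0.007432
  solve Keq expr → x = -0.04437; check Q = 2.8180e-06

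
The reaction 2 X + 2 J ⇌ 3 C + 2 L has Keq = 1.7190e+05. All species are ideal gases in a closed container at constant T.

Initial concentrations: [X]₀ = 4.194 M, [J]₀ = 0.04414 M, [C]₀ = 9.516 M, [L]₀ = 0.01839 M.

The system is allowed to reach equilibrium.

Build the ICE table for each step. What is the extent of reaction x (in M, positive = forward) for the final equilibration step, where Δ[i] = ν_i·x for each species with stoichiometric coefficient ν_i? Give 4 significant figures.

Q₀ = 8.504 vs Keq = 1.7190e+05 ⇒ Q<K, forward
Step 1:
                  X         J         C         L
  I           4.194   0.04414     9.516   0.01839
  C        -0.04308  -0.04308   0.06462   0.04308
  E           4.151  0.001059     9.581   0.06147
  solve Keq expr → x = 0.02154; check Q = 1.7190e+05

x = 0.02154 M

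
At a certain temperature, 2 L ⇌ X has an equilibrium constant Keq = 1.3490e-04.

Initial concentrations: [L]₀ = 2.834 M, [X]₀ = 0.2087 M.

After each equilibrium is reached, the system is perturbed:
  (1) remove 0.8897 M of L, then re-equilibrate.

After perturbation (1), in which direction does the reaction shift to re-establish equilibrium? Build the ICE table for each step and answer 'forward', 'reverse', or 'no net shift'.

Direction: reverse

Q₀ = 0.02599 vs Keq = 1.3490e-04 ⇒ Q>K, reverse
Step 1:
                    L           X
  Initial       2.834      0.2087
  Change       0.4146     -0.2073
  Equil         3.249    0.001424
  solve Keq expr → x = -0.2073; check Q = 1.3490e-04
Then remove 0.8897 M of L.
Step 2:
                    L           X
  Initial       2.359    0.001424
  Change     0.001344 -6.7215e-04
  Equil          2.36  7.5146e-04
  solve Keq expr → x = -6.7215e-04; check Q = 1.3490e-04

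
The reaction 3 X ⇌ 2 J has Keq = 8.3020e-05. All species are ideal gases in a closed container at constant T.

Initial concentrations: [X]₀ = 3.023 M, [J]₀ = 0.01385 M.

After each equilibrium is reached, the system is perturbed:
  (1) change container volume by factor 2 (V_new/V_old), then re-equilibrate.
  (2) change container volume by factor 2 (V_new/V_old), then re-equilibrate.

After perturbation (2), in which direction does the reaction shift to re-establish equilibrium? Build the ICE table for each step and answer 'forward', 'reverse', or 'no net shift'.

Q₀ = 6.9436e-06 vs Keq = 8.3020e-05 ⇒ Q<K, forward
Step 1:
                  X         J
  init        3.023   0.01385
  Δ        -0.04931   0.03287
  eq          2.974   0.04672
  solve Keq expr → x = 0.01644; check Q = 8.3020e-05
Then change container volume by factor 2 (V_new/V_old).
Step 2:
                  X         J
  init        1.487   0.02336
  Δ         0.01001 -0.006675
  eq          1.497   0.01669
  solve Keq expr → x = -0.003338; check Q = 8.3020e-05
Then change container volume by factor 2 (V_new/V_old).
Step 3:
                  X         J
  init       0.7484  0.008343
  Δ        0.003602 -0.002401
  eq          0.752  0.005942
  solve Keq expr → x = -0.001201; check Q = 8.3020e-05

Direction: reverse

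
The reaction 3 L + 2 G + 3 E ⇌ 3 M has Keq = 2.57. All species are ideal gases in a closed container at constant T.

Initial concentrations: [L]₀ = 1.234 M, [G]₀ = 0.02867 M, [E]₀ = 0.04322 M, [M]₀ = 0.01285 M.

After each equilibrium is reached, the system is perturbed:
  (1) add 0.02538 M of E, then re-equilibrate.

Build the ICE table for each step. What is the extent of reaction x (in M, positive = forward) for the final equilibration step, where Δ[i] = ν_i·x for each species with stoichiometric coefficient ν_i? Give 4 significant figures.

x = 0.001069 M

Q₀ = 17.02 vs Keq = 2.57 ⇒ Q>K, reverse
Step 1:
                   L          G          E          M
  init         1.234    0.02867    0.04322    0.01285
  Δ         0.004691   0.003127   0.004691  -0.004691
  eq           1.239     0.0318    0.04791   0.008159
  solve Keq expr → x = -0.001564; check Q = 2.57
Then add 0.02538 M of E.
Step 2:
                   L          G          E          M
  init         1.239     0.0318    0.07329   0.008159
  Δ        -0.003206  -0.002137  -0.003206   0.003206
  eq           1.235    0.02966    0.07009    0.01136
  solve Keq expr → x = 0.001069; check Q = 2.57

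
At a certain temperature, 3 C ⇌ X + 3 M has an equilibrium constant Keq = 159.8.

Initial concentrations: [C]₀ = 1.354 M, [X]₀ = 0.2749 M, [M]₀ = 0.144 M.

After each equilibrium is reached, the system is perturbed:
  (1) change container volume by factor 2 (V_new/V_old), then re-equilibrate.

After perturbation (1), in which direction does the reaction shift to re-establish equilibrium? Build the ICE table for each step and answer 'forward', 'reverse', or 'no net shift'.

Q₀ = 3.3068e-04 vs Keq = 159.8 ⇒ Q<K, forward
Step 1:
                    C           X           M
  init          1.354      0.2749       0.144
  Δ            -1.147      0.3824       1.147
  eq           0.2069      0.6573       1.291
  solve Keq expr → x = 0.3824; check Q = 159.8
Then change container volume by factor 2 (V_new/V_old).
Step 2:
                    C           X           M
  init         0.1034      0.3286      0.6456
  Δ          -0.01847    0.006155     0.01847
  eq          0.08497      0.3348       0.664
  solve Keq expr → x = 0.006155; check Q = 159.8

Direction: forward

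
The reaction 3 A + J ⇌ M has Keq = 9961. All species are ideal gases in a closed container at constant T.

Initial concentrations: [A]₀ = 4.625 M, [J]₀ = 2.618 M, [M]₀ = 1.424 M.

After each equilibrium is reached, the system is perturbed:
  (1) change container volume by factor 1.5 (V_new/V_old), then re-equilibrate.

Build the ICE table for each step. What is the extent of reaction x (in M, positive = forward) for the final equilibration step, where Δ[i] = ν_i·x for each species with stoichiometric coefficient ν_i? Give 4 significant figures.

Q₀ = 0.005498 vs Keq = 9961 ⇒ Q<K, forward
Step 1:
                  A         J         M
  Initial     4.625     2.618     1.424
  Change      -4.56     -1.52      1.52
  Equil     0.06457     1.098     2.944
  solve Keq expr → x = 1.52; check Q = 9961
Then change container volume by factor 1.5 (V_new/V_old).
Step 2:
                  A         J         M
  Initial   0.04305    0.7319     1.963
  Change    0.02124   0.00708  -0.00708
  Equil     0.06429     0.739     1.956
  solve Keq expr → x = -0.00708; check Q = 9961

x = -0.00708 M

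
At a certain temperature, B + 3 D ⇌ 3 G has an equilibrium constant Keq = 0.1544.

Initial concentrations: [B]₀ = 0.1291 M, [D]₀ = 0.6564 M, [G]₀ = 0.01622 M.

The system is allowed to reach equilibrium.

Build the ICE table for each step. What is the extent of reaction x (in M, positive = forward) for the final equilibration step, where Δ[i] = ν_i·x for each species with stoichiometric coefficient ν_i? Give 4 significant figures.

x = 0.03817 M

Q₀ = 1.1687e-04 vs Keq = 0.1544 ⇒ Q<K, forward
Step 1:
                    B           D           G
  Initial      0.1291      0.6564     0.01622
  Change     -0.03817     -0.1145      0.1145
  Equil       0.09093      0.5419      0.1307
  solve Keq expr → x = 0.03817; check Q = 0.1544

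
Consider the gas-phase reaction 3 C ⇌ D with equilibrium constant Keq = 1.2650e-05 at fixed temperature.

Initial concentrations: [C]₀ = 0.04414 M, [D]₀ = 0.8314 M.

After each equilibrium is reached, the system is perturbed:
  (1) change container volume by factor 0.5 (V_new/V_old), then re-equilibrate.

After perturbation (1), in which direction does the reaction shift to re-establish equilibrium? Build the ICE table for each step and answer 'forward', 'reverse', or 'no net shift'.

Q₀ = 9667 vs Keq = 1.2650e-05 ⇒ Q>K, reverse
Step 1:
                    C           D
  init        0.04414      0.8314
  Δ             2.494     -0.8312
  eq            2.538  2.0674e-04
  solve Keq expr → x = -0.8312; check Q = 1.2650e-05
Then change container volume by factor 0.5 (V_new/V_old).
Step 2:
                    C           D
  init          5.075  4.1348e-04
  Δ          -0.00371    0.001237
  eq            5.072     0.00165
  solve Keq expr → x = 0.001237; check Q = 1.2650e-05

Direction: forward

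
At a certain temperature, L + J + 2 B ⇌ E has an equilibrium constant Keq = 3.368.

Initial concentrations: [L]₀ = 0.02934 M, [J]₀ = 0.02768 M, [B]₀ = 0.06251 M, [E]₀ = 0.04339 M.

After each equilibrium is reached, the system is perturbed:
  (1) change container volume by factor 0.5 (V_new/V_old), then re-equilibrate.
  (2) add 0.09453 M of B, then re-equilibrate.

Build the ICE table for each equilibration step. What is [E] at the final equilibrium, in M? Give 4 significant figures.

Q₀ = 1.3673e+04 vs Keq = 3.368 ⇒ Q>K, reverse
Step 1:
                  L         J         B         E
  I         0.02934   0.02768   0.06251   0.04339
  C         0.04301   0.04301   0.08602  -0.04301
  E         0.07235   0.07069    0.1485 3.8001e-04
  solve Keq expr → x = -0.04301; check Q = 3.368
Then change container volume by factor 0.5 (V_new/V_old).
Step 2:
                  L         J         B         E
  I          0.1447    0.1414    0.2971 7.6002e-04
  C        -0.00459  -0.00459 -0.009179   0.00459
  E          0.1401    0.1368    0.2879   0.00535
  solve Keq expr → x = 0.00459; check Q = 3.368
Then add 0.09453 M of B.
Step 3:
                  L         J         B         E
  I          0.1401    0.1368    0.3824   0.00535
  C       -0.003331 -0.003331 -0.006662  0.003331
  E          0.1368    0.1335    0.3757   0.00868
  solve Keq expr → x = 0.003331; check Q = 3.368

[E]_eq = 0.00868 M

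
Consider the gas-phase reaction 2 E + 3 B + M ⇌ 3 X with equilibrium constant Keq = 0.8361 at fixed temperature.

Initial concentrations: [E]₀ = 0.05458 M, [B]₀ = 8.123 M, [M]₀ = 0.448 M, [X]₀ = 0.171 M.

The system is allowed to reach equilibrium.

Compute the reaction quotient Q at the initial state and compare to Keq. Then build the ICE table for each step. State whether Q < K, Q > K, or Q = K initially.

Q₀ = 0.00699 vs Keq = 0.8361 ⇒ Q<K, forward
Step 1:
                  E         B         M         X
  init      0.05458     8.123     0.448     0.171
  Δ        -0.04595  -0.06893  -0.02298   0.06893
  eq       0.008625     8.054     0.425    0.2399
  solve Keq expr → x = 0.02298; check Q = 0.8361

Q₀ = 0.00699; Q < K (proceeds forward)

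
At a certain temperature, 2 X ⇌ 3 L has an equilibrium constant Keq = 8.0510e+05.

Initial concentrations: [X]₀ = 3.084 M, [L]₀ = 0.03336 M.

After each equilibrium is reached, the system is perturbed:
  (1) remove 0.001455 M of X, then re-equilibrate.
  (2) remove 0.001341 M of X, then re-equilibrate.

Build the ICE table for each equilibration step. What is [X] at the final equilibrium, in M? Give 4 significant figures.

Q₀ = 3.9035e-06 vs Keq = 8.0510e+05 ⇒ Q<K, forward
Step 1:
                    X           L
  Initial       3.084     0.03336
  Change       -3.073       4.609
  Equil       0.01115       4.643
  solve Keq expr → x = 1.536; check Q = 8.0510e+05
Then remove 0.001455 M of X.
Step 2:
                    X           L
  Initial    0.009694       4.643
  Change     0.001447   -0.002171
  Equil       0.01114        4.64
  solve Keq expr → x = -7.2359e-04; check Q = 8.0510e+05
Then remove 0.001341 M of X.
Step 3:
                    X           L
  Initial      0.0098        4.64
  Change     0.001334   -0.002001
  Equil       0.01113       4.638
  solve Keq expr → x = -6.6690e-04; check Q = 8.0510e+05

[X]_eq = 0.01113 M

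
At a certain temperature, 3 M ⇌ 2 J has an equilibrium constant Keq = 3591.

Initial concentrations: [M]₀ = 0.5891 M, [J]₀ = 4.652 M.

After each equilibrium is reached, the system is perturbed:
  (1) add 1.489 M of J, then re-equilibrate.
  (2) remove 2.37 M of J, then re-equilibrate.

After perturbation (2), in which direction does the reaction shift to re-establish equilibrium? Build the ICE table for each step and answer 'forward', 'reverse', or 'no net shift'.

Direction: forward

Q₀ = 105.9 vs Keq = 3591 ⇒ Q<K, forward
Step 1:
                    M           J
  init         0.5891       4.652
  Δ           -0.4002      0.2668
  eq           0.1889       4.919
  solve Keq expr → x = 0.1334; check Q = 3591
Then add 1.489 M of J.
Step 2:
                    M           J
  init         0.1889       6.408
  Δ           0.03585     -0.0239
  eq           0.2247       6.384
  solve Keq expr → x = -0.01195; check Q = 3591
Then remove 2.37 M of J.
Step 3:
                    M           J
  init         0.2247       4.014
  Δ          -0.05872     0.03915
  eq            0.166       4.053
  solve Keq expr → x = 0.01957; check Q = 3591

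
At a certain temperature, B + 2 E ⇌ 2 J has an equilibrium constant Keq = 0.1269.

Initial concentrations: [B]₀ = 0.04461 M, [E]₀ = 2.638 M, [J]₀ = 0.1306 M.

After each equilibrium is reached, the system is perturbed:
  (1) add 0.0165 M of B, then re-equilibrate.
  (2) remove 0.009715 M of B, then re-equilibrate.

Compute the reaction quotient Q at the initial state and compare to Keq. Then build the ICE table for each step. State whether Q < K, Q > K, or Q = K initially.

Q₀ = 0.05494 vs Keq = 0.1269 ⇒ Q<K, forward
Step 1:
                  B         E         J
  Initial   0.04461     2.638    0.1306
  Change   -0.01485   -0.0297    0.0297
  Equil     0.02976     2.608    0.1603
  solve Keq expr → x = 0.01485; check Q = 0.1269
Then add 0.0165 M of B.
Step 2:
                  B         E         J
  Initial   0.04626     2.608    0.1603
  Change  -0.008961  -0.01792   0.01792
  Equil      0.0373      2.59    0.1782
  solve Keq expr → x = 0.008961; check Q = 0.1269
Then remove 0.009715 M of B.
Step 3:
                  B         E         J
  Initial   0.02759      2.59    0.1782
  Change   0.005213   0.01043  -0.01043
  Equil      0.0328     2.601    0.1678
  solve Keq expr → x = -0.005213; check Q = 0.1269

Q₀ = 0.05494; Q < K (proceeds forward)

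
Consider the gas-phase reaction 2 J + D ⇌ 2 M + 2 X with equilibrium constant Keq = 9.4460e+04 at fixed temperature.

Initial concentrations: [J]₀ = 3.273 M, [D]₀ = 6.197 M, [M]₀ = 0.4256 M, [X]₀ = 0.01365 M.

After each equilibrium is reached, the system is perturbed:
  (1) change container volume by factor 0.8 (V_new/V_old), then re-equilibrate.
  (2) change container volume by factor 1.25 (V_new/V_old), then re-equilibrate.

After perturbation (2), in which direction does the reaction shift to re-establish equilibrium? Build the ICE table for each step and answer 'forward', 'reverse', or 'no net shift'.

Direction: forward

Q₀ = 5.0839e-07 vs Keq = 9.4460e+04 ⇒ Q<K, forward
Step 1:
                   J          D          M          X
  init         3.273      6.197     0.4256    0.01365
  Δ           -3.255     -1.627      3.255      3.255
  eq         0.01831       4.57       3.68      3.268
  solve Keq expr → x = 1.627; check Q = 9.4460e+04
Then change container volume by factor 0.8 (V_new/V_old).
Step 2:
                   J          D          M          X
  init       0.02289      5.712        4.6      4.085
  Δ         0.002667   0.001333  -0.002667  -0.002667
  eq         0.02555      5.713      4.598      4.083
  solve Keq expr → x = -0.001333; check Q = 9.4460e+04
Then change container volume by factor 1.25 (V_new/V_old).
Step 3:
                   J          D          M          X
  init       0.02044      4.571      3.678      3.266
  Δ        -0.002133  -0.001067   0.002133   0.002133
  eq         0.01831       4.57       3.68      3.268
  solve Keq expr → x = 0.001067; check Q = 9.4460e+04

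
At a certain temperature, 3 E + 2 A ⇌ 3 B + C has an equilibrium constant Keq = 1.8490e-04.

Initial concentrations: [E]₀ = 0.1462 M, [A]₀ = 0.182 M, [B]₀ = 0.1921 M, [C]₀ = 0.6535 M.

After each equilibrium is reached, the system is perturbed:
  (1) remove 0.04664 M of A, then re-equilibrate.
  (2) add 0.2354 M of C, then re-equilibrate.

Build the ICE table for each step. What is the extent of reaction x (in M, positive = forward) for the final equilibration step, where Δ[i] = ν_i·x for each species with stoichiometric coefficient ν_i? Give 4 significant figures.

Q₀ = 44.76 vs Keq = 1.8490e-04 ⇒ Q>K, reverse
Step 1:
                   E          A          B          C
  Initial     0.1462      0.182     0.1921     0.6535
  Change       0.182     0.1214     -0.182   -0.06068
  Equil       0.3282     0.3034    0.01005     0.5928
  solve Keq expr → x = -0.06068; check Q = 1.8490e-04
Then remove 0.04664 M of A.
Step 2:
                   E          A          B          C
  Initial     0.3282     0.2567    0.01005     0.5928
  Change    0.001013 6.7547e-04  -0.001013 -3.3774e-04
  Equil       0.3293     0.2574   0.009037     0.5925
  solve Keq expr → x = -3.3774e-04; check Q = 1.8490e-04
Then add 0.2354 M of C.
Step 3:
                   E          A          B          C
  Initial     0.3293     0.2574   0.009037     0.8279
  Change  9.1730e-04 6.1153e-04 -9.1730e-04 -3.0577e-04
  Equil       0.3302      0.258    0.00812     0.8276
  solve Keq expr → x = -3.0577e-04; check Q = 1.8490e-04

x = -3.0577e-04 M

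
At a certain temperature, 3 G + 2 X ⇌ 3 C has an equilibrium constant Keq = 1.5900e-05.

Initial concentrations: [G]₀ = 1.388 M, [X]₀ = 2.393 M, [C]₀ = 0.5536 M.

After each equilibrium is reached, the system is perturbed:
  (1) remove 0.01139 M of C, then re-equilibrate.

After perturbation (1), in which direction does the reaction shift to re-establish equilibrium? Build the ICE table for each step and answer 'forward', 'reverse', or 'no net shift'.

Direction: forward

Q₀ = 0.01108 vs Keq = 1.5900e-05 ⇒ Q>K, reverse
Step 1:
                   G          X          C
  I            1.388      2.393     0.5536
  C           0.4633     0.3089    -0.4633
  E            1.851      2.702    0.09031
  solve Keq expr → x = -0.1544; check Q = 1.5900e-05
Then remove 0.01139 M of C.
Step 2:
                   G          X          C
  I            1.851      2.702    0.07892
  C         -0.01071   -0.00714    0.01071
  E            1.841      2.695    0.08963
  solve Keq expr → x = 0.00357; check Q = 1.5900e-05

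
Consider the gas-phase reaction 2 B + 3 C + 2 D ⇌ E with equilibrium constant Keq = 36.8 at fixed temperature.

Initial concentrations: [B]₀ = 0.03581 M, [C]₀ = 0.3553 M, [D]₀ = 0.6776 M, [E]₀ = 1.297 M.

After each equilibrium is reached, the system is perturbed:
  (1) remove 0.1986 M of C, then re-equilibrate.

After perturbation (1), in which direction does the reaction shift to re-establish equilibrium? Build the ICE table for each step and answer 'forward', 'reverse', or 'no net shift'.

Q₀ = 4.9113e+04 vs Keq = 36.8 ⇒ Q>K, reverse
Step 1:
                    B           C           D           E
  init        0.03581      0.3553      0.6776       1.297
  Δ            0.2597      0.3896      0.2597     -0.1299
  eq           0.2955      0.7449      0.9373       1.167
  solve Keq expr → x = -0.1299; check Q = 36.8
Then remove 0.1986 M of C.
Step 2:
                    B           C           D           E
  init         0.2955      0.5463      0.9373       1.167
  Δ            0.0569     0.08535      0.0569    -0.02845
  eq           0.3524      0.6316      0.9942       1.139
  solve Keq expr → x = -0.02845; check Q = 36.8

Direction: reverse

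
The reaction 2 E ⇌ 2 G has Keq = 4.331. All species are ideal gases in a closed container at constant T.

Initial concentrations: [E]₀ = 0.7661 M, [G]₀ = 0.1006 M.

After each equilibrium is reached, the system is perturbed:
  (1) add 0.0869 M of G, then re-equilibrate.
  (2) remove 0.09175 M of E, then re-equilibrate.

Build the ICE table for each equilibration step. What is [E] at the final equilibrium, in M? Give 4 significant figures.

[E]_eq = 0.2797 M

Q₀ = 0.01724 vs Keq = 4.331 ⇒ Q<K, forward
Step 1:
                    E           G
  init         0.7661      0.1006
  Δ           -0.4848      0.4848
  eq           0.2813      0.5854
  solve Keq expr → x = 0.2424; check Q = 4.331
Then add 0.0869 M of G.
Step 2:
                    E           G
  init         0.2813      0.6723
  Δ            0.0282     -0.0282
  eq           0.3095      0.6441
  solve Keq expr → x = -0.0141; check Q = 4.331
Then remove 0.09175 M of E.
Step 3:
                    E           G
  init         0.2177      0.6441
  Δ           0.06197    -0.06197
  eq           0.2797      0.5821
  solve Keq expr → x = -0.03099; check Q = 4.331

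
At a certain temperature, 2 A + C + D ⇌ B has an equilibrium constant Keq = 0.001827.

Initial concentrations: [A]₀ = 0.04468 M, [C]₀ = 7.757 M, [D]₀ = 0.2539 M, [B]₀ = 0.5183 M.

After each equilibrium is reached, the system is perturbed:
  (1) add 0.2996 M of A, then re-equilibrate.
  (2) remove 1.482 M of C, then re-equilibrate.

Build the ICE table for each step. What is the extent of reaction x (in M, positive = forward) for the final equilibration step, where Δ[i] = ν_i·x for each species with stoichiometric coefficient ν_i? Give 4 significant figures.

Q₀ = 131.8 vs Keq = 0.001827 ⇒ Q>K, reverse
Step 1:
                   A          C          D          B
  I          0.04468      7.757     0.2539     0.5183
  C            1.011     0.5055     0.5055    -0.5055
  E            1.056      8.263     0.7594    0.01278
  solve Keq expr → x = -0.5055; check Q = 0.001827
Then add 0.2996 M of A.
Step 2:
                   A          C          D          B
  I            1.355      8.263     0.7594    0.01278
  C         -0.01518  -0.007588  -0.007588   0.007588
  E             1.34      8.255     0.7518    0.02036
  solve Keq expr → x = 0.007588; check Q = 0.001827
Then remove 1.482 M of C.
Step 3:
                   A          C          D          B
  I             1.34      6.773     0.7518    0.02036
  C         0.006802   0.003401   0.003401  -0.003401
  E            1.347      6.776     0.7552    0.01696
  solve Keq expr → x = -0.003401; check Q = 0.001827

x = -0.003401 M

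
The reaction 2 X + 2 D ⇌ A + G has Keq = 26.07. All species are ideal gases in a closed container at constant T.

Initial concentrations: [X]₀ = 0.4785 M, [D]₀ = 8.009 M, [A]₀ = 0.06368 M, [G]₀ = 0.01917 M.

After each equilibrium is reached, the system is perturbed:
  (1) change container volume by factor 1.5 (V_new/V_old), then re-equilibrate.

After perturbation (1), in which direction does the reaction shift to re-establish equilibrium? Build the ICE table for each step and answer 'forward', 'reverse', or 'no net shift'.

Q₀ = 8.3120e-05 vs Keq = 26.07 ⇒ Q<K, forward
Step 1:
                   X          D          A          G
  I           0.4785      8.009    0.06368    0.01917
  C          -0.4713    -0.4713     0.2357     0.2357
  E         0.007176      7.538     0.2993     0.2548
  solve Keq expr → x = 0.2357; check Q = 26.07
Then change container volume by factor 1.5 (V_new/V_old).
Step 2:
                   X          D          A          G
  I         0.004784      5.025     0.1996     0.1699
  C         0.002343   0.002343  -0.001171  -0.001171
  E         0.007127      5.027     0.1984     0.1687
  solve Keq expr → x = -0.001171; check Q = 26.07

Direction: reverse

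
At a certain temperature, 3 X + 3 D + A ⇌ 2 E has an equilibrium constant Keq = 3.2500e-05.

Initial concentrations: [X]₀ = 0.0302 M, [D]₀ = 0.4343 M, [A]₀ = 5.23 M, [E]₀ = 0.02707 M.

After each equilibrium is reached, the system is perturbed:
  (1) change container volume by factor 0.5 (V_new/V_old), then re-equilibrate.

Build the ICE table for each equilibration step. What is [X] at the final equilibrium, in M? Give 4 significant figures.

Q₀ = 62.1 vs Keq = 3.2500e-05 ⇒ Q>K, reverse
Step 1:
                  X         D         A         E
  I          0.0302    0.4343      5.23   0.02707
  C         0.04048   0.04048   0.01349  -0.02699
  E         0.07068    0.4748     5.243 8.0257e-05
  solve Keq expr → x = -0.01349; check Q = 3.2500e-05
Then change container volume by factor 0.5 (V_new/V_old).
Step 2:
                  X         D         A         E
  I          0.1414    0.9496     10.49 1.6051e-04
  C       -0.001103 -0.001103 -3.6765e-04 7.3531e-04
  E          0.1403    0.9485     10.49 8.9582e-04
  solve Keq expr → x = 3.6765e-04; check Q = 3.2500e-05

[X]_eq = 0.1403 M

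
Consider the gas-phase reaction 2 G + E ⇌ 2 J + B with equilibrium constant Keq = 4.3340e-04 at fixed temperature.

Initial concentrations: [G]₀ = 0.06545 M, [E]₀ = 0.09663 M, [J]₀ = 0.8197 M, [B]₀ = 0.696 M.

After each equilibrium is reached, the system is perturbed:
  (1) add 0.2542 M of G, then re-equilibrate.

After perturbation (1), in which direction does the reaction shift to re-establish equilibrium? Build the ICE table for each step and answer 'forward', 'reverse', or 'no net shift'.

Direction: forward

Q₀ = 1130 vs Keq = 4.3340e-04 ⇒ Q>K, reverse
Step 1:
                    G           E           J           B
  I           0.06545     0.09663      0.8197       0.696
  C            0.7966      0.3983     -0.7966     -0.3983
  E             0.862      0.4949     0.02314      0.2977
  solve Keq expr → x = -0.3983; check Q = 4.3340e-04
Then add 0.2542 M of G.
Step 2:
                    G           E           J           B
  I             1.116      0.4949     0.02314      0.2977
  C         -0.006397   -0.003198    0.006397    0.003198
  E              1.11      0.4917     0.02953      0.3009
  solve Keq expr → x = 0.003198; check Q = 4.3340e-04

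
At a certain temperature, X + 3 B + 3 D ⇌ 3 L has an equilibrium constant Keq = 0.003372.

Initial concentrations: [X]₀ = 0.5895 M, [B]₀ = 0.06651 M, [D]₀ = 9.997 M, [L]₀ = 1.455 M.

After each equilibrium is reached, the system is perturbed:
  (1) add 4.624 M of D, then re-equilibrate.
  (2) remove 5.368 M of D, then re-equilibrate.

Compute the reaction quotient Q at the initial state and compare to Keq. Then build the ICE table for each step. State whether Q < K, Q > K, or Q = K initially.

Q₀ = 17.78 vs Keq = 0.003372 ⇒ Q>K, reverse
Step 1:
                   X          B          D          L
  I           0.5895    0.06651      9.997      1.455
  C           0.1846     0.5538     0.5538    -0.5538
  E           0.7741     0.6203      10.55     0.9012
  solve Keq expr → x = -0.1846; check Q = 0.003372
Then add 4.624 M of D.
Step 2:
                   X          B          D          L
  I           0.7741     0.6203      15.17     0.9012
  C         -0.03977    -0.1193    -0.1193     0.1193
  E           0.7343      0.501      15.06       1.02
  solve Keq expr → x = 0.03977; check Q = 0.003372
Then remove 5.368 M of D.
Step 3:
                   X          B          D          L
  I           0.7343      0.501      9.688       1.02
  C          0.04803     0.1441     0.1441    -0.1441
  E           0.7824     0.6451      9.832     0.8764
  solve Keq expr → x = -0.04803; check Q = 0.003372

Q₀ = 17.78; Q > K (proceeds reverse)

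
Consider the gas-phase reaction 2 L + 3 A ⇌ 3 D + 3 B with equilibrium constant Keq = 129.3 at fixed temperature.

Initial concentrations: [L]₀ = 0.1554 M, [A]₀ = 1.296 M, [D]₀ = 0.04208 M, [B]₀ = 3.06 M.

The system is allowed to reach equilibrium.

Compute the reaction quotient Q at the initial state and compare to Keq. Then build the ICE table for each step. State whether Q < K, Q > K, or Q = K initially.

Q₀ = 0.04061 vs Keq = 129.3 ⇒ Q<K, forward
Step 1:
                   L          A          D          B
  I           0.1554      1.296    0.04208       3.06
  C          -0.1135    -0.1703     0.1703     0.1703
  E          0.04185      1.126     0.2124       3.23
  solve Keq expr → x = 0.05677; check Q = 129.3

Q₀ = 0.04061; Q < K (proceeds forward)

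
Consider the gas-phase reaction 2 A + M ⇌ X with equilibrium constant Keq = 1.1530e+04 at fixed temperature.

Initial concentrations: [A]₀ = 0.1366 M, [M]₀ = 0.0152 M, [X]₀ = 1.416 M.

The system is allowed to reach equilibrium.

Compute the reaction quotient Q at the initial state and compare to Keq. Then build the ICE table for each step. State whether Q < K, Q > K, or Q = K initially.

Q₀ = 4993 vs Keq = 1.1530e+04 ⇒ Q<K, forward
Step 1:
                  A         M         X
  init       0.1366    0.0152     1.416
  Δ        -0.01398 -0.006991  0.006991
  eq         0.1226  0.008209     1.423
  solve Keq expr → x = 0.006991; check Q = 1.1530e+04

Q₀ = 4993; Q < K (proceeds forward)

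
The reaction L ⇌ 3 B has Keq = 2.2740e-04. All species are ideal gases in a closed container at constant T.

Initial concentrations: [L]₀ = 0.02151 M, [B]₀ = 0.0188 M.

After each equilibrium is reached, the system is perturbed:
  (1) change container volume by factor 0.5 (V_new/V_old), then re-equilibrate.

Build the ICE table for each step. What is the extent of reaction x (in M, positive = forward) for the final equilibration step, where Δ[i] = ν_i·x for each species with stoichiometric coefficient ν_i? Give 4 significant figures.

x = -0.004012 M

Q₀ = 3.0891e-04 vs Keq = 2.2740e-04 ⇒ Q>K, reverse
Step 1:
                  L         B
  I         0.02151    0.0188
  C       5.5967e-04 -0.001679
  E         0.02207   0.01712
  solve Keq expr → x = -5.5967e-04; check Q = 2.2740e-04
Then change container volume by factor 0.5 (V_new/V_old).
Step 2:
                  L         B
  I         0.04414   0.03424
  C        0.004012  -0.01204
  E         0.04815   0.02221
  solve Keq expr → x = -0.004012; check Q = 2.2740e-04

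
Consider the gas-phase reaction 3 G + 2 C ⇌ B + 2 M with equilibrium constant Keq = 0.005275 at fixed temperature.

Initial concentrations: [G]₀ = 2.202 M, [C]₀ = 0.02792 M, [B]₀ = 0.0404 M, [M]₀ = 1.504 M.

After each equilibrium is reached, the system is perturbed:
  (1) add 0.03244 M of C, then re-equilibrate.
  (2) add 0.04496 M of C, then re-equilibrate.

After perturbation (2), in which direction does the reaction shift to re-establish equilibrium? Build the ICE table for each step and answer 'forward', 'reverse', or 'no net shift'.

Q₀ = 10.98 vs Keq = 0.005275 ⇒ Q>K, reverse
Step 1:
                   G          C          B          M
  Initial      2.202    0.02792     0.0404      1.504
  Change      0.1201    0.08004   -0.04002   -0.08004
  Equil        2.322      0.108 3.7965e-04      1.424
  solve Keq expr → x = -0.04002; check Q = 0.005275
Then add 0.03244 M of C.
Step 2:
                   G          C          B          M
  Initial      2.322     0.1404 3.7965e-04      1.424
  Change  -7.6995e-04 -5.1330e-04 2.5665e-04 5.1330e-04
  Equil        2.321     0.1399 6.3630e-04      1.424
  solve Keq expr → x = 2.5665e-04; check Q = 0.005275
Then add 0.04496 M of C.
Step 3:
                   G          C          B          M
  Initial      2.321     0.1848 6.3630e-04      1.424
  Change   -0.001381 -9.2065e-04 4.6032e-04 9.2065e-04
  Equil         2.32     0.1839   0.001097      1.425
  solve Keq expr → x = 4.6032e-04; check Q = 0.005275

Direction: forward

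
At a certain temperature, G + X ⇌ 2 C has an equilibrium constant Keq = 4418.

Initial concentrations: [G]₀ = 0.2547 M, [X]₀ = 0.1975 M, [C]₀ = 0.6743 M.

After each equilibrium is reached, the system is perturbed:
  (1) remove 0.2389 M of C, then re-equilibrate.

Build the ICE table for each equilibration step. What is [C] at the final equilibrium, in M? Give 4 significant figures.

Q₀ = 9.039 vs Keq = 4418 ⇒ Q<K, forward
Step 1:
                   G          X          C
  Initial     0.2547     0.1975     0.6743
  Change     -0.1933    -0.1933     0.3867
  Equil      0.06135   0.004153      1.061
  solve Keq expr → x = 0.1933; check Q = 4418
Then remove 0.2389 M of C.
Step 2:
                   G          X          C
  Initial    0.06135   0.004153     0.8221
  Change   -0.001574  -0.001574   0.003149
  Equil      0.05978   0.002579     0.8252
  solve Keq expr → x = 0.001574; check Q = 4418

[C]_eq = 0.8252 M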